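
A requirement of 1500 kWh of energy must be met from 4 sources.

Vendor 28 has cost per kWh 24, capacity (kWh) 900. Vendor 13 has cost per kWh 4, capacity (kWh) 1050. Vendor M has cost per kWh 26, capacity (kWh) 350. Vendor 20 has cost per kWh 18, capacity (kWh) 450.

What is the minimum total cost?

Use sources in increasing cost order.
Take 1050 from Vendor 13 at 4 — need 450 more.
Vendor 20 at 18: take all 450 kWh — 0 still needed.
Vendor 28, Vendor M: unused.
Cost = 1050×4 + 450×18 = 12300.

12300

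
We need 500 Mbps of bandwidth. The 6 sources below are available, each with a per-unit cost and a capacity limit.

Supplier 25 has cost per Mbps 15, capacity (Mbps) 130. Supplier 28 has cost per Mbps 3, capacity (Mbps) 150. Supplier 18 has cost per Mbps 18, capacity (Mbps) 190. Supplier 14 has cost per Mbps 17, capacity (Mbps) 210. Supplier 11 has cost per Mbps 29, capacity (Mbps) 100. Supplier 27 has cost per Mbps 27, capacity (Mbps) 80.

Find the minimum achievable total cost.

Use sources in increasing cost order.
Supplier 28 (3): use full 150 → 350 Mbps to go.
Supplier 25 (15): use full 130 → 220 Mbps to go.
Supplier 14 (17): use full 210 → 10 Mbps to go.
Take 10 from Supplier 18 at 18 to finish.
Supplier 27, Supplier 11: unused.
Cost = 150×3 + 130×15 + 210×17 + 10×18 = 6150.

6150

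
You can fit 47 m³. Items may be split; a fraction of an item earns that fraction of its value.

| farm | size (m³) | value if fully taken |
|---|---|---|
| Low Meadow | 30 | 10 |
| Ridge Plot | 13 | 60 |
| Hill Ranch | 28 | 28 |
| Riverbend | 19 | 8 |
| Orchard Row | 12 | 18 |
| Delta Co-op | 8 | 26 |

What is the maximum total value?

Sort by value density: Ridge Plot 60/13≈4.62, Delta Co-op 26/8≈3.25, Orchard Row 18/12≈1.5, Hill Ranch 28/28≈1, Riverbend 8/19≈0.421, Low Meadow 10/30≈0.333.
Take all of Ridge Plot (13 m³, value 60) ; 34 m³ left.
Delta Co-op: take in full, 8 m³ for value 26 ; 26 left.
All 12 m³ of Orchard Row fit (value 18) ; 14 remain.
Only 14 m³ remain; take 14/28 of Hill Ranch for value 28×14/28 = 14.
Total value = 118.

118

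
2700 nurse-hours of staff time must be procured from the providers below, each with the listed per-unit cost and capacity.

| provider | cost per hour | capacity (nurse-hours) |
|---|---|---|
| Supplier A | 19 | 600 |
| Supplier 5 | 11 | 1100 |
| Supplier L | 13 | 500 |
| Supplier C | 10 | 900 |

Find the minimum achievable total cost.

31400

Cheapest first:
Take 900 from Supplier C at 10 ; need 1800 more.
Supplier 5 (11): use full 1100 ; 700 nurse-hours to go.
Supplier L (13): use full 500 ; 200 nurse-hours to go.
Supplier A at 19: take 200 of its 600 ; requirement met.
Cost = 900×10 + 1100×11 + 500×13 + 200×19 = 31400.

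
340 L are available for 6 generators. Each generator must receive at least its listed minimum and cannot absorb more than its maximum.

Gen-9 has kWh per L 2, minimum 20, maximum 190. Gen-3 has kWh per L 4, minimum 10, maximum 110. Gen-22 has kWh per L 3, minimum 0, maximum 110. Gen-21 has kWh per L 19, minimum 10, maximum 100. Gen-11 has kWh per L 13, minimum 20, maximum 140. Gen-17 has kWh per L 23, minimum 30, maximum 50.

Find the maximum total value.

Meeting every minimum uses 20+10+0+10+20+30 = 90 L, leaving 250.
Order the generators by kWh per L: Gen-17 23 > Gen-21 19 > Gen-11 13 > Gen-3 4 > Gen-22 3 > Gen-9 2.
Gen-17: +20 to 50 (cap) → 230 left.
Give Gen-21 90 more to hit its cap of 100 → 140 left.
Gen-11 takes 120 more to reach its cap of 140 → 20 left.
Only 20 left; Gen-3 takes them to reach 30.
Total = 2×20 + 4×30 + 19×100 + 13×140 + 23×50 = 5030.

5030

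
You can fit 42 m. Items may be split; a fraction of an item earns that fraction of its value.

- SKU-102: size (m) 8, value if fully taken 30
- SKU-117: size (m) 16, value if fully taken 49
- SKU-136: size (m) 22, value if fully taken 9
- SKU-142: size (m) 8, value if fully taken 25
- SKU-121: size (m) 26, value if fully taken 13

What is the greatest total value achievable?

109

Best value per unit of size first: SKU-102 30/8≈3.75, SKU-142 25/8≈3.12, SKU-117 49/16≈3.06, SKU-121 13/26≈0.5, SKU-136 9/22≈0.409.
Take all of SKU-102 (8 m, value 30) — 34 m left.
SKU-142: take in full, 8 m for value 25 — 26 left.
SKU-117: take in full, 16 m for value 49 — 10 left.
Only 10 m remain; take 10/26 of SKU-121 for value 13×10/26 = 5.
Total value = 109.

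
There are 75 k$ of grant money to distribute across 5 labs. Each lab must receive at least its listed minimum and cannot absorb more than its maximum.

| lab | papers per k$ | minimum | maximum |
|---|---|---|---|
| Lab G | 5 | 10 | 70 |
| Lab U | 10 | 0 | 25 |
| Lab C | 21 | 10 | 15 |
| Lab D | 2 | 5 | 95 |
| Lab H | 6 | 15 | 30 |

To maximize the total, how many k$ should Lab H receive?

Meeting every minimum uses 10+0+10+5+15 = 40 k$, leaving 35.
Rank by papers per k$: Lab C 21 > Lab U 10 > Lab H 6 > Lab G 5 > Lab D 2.
Give Lab C 5 more to hit its cap of 15 ; 30 left.
Lab U: +25 to 25 (cap) ; 5 left.
Lab H has room for 15 more but only 5 remain, so it gets 20.

20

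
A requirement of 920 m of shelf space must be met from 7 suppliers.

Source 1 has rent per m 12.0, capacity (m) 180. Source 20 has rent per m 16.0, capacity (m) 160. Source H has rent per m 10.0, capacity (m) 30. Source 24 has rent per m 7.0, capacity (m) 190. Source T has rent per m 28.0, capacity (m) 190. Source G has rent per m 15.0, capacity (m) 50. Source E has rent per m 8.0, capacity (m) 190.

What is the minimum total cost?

Fill from the cheapest supplier first.
Take 190 from Source 24 at 7.0 — need 730 more.
Source E at 8.0: take all 190 m — 540 still needed.
Take 30 from Source H at 10.0 — need 510 more.
Source 1 (12.0): use full 180 — 330 m to go.
Source G (15.0): use full 50 — 280 m to go.
Source 20 (16.0): use full 160 — 120 m to go.
Take 120 from Source T at 28.0 to finish.
Cost = 190×7.0 + 190×8.0 + 30×10.0 + 180×12.0 + 50×15.0 + 160×16.0 + 120×28.0 = 11980.

11980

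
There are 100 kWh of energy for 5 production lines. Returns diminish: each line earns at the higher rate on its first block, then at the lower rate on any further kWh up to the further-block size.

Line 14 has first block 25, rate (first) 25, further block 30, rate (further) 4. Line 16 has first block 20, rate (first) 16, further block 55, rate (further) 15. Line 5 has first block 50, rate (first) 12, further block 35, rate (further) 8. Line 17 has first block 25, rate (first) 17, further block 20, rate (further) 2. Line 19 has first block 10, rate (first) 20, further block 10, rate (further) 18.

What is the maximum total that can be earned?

1900

Order all 10 blocks by rate: Line 14/T1 25 > Line 19/T1 20 > Line 19/T2 18 > Line 17/T1 17 > Line 16/T1 16 > Line 16/T2 15 > Line 5/T1 12 > Line 5/T2 8 > Line 14/T2 4 > Line 17/T2 2.
Line 14 T1 at 25: fill all 25 → 75 left.
Fill Line 19 T1 block (10 at 20) → 65 left.
Line 19/T2 (18): +10 → 55 left.
Line 17 T1 at 17: fill all 25 → 30 left.
Fill Line 16 T1 block (20 at 16) → 10 left.
Line 16/T2: +10 of 55 at 15; pool empty.
Total = 25×25 + 20×10 + 18×10 + 17×25 + 16×20 + 15×10 = 1900.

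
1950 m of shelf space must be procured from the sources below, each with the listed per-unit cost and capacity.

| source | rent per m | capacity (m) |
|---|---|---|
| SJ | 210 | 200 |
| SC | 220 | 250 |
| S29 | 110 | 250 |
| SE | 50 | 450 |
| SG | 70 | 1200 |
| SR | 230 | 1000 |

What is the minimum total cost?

Fill from the cheapest source first.
SE at 50: take all 450 m ; 1500 still needed.
SG at 70: take all 1200 m ; 300 still needed.
S29 (110): use full 250 ; 50 m to go.
SJ (210): take the remaining 50 ; done.
SC, SR: unused.
Cost = 450×50 + 1200×70 + 250×110 + 50×210 = 144500.

144500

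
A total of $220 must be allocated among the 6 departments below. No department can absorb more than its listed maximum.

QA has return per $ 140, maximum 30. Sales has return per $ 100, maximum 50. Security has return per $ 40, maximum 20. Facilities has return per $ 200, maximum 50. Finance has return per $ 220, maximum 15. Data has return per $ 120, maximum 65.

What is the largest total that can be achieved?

Rank by return per $: Finance 220 > Facilities 200 > QA 140 > Data 120 > Sales 100 > Security 40.
Give Finance 15 to hit its cap of 15 → 205 left.
Give Facilities 50 to hit its cap of 50 → 155 left.
QA: +30 to 30 (cap) → 125 left.
Data: +65 to 65 (cap) → 60 left.
Give Sales 50 to hit its cap of 50 → 10 left.
Security: +10 (room for 20) → 10. Pool exhausted.
Total = 140×30 + 100×50 + 40×10 + 200×50 + 220×15 + 120×65 = 30700.

30700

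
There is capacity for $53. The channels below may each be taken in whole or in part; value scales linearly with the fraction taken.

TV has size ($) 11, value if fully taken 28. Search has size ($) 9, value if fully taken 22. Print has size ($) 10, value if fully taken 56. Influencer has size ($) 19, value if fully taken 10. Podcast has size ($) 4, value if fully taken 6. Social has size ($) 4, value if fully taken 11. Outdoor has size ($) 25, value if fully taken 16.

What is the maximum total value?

132.6

Sort by value density: Print 56/10≈5.6, Social 11/4≈2.75, TV 28/11≈2.55, Search 22/9≈2.44, Podcast 6/4≈1.5, Outdoor 16/25≈0.64, Influencer 10/19≈0.526.
Take all of Print (10 $, value 56) — 43 $ left.
Social: take in full, 4 $ for value 11 — 39 left.
Take all of TV (11 $, value 28) — 28 $ left.
All 9 $ of Search fit (value 22) — 19 remain.
All 4 $ of Podcast fit (value 6) — 15 remain.
Fill the last 15 $ with part of Outdoor: 15/25 of it earns 9.6.
Total value = 132.6.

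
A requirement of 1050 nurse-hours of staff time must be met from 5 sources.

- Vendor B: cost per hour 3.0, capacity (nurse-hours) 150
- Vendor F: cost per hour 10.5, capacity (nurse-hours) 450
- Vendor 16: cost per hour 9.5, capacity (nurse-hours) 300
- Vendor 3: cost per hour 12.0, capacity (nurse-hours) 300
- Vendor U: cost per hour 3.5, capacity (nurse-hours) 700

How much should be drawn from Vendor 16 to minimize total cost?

Use sources in increasing cost order.
Take 150 from Vendor B at 3.0 → need 900 more.
Vendor U at 3.5: take all 700 nurse-hours → 200 still needed.
Vendor 16 (9.5): take the remaining 200 → done.
Vendor F, Vendor 3: unused.

200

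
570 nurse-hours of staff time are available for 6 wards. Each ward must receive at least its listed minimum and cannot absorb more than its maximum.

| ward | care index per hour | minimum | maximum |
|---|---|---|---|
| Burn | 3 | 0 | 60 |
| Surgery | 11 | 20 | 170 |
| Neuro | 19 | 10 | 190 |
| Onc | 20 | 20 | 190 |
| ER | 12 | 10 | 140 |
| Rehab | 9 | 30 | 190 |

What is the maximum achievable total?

9580

Meeting every minimum uses 0+20+10+20+10+30 = 90 nurse-hours, leaving 480.
Highest care index per hour first: Onc 20 > Neuro 19 > ER 12 > Surgery 11 > Rehab 9 > Burn 3.
Onc takes 170 more to reach its cap of 190 ; 310 left.
Neuro takes 180 more to reach its cap of 190 ; 130 left.
Give ER 130 more to hit its cap of 140 ; 0 left.
Total = 11×20 + 19×190 + 20×190 + 12×140 + 9×30 = 9580.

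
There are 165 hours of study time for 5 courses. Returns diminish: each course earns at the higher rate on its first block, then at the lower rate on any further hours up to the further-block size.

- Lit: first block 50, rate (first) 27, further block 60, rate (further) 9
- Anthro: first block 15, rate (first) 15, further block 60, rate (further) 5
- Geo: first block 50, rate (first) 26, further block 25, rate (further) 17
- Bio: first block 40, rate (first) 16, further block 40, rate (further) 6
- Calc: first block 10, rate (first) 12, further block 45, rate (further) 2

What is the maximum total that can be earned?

3715

Rank every tier by rate: Lit/first 27 > Geo/first 26 > Geo/second 17 > Bio/first 16 > Anthro/first 15 > Calc/first 12 > Lit/second 9 > Bio/second 6 > Anthro/second 5 > Calc/second 2.
Lit first at 27: fill all 50 — 115 left.
Fill Geo first block (50 at 26) — 65 left.
Geo second at 17: fill all 25 — 40 left.
Bio/first (16): +40 — 0 left.
Total = 27×50 + 26×50 + 17×25 + 16×40 = 3715.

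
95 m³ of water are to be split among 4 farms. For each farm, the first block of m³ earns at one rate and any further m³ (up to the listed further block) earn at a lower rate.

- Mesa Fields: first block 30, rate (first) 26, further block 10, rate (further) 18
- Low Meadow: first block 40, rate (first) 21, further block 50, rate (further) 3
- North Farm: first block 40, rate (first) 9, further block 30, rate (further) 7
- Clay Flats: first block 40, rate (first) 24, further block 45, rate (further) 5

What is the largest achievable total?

2265

Order all 8 blocks by rate: Mesa Fields/tier1 26 > Clay Flats/tier1 24 > Low Meadow/tier1 21 > Mesa Fields/tier2 18 > North Farm/tier1 9 > North Farm/tier2 7 > Clay Flats/tier2 5 > Low Meadow/tier2 3.
Fill Mesa Fields tier1 block (30 at 26) → 65 left.
Clay Flats/tier1 (24): +40 → 25 left.
25 remain; put them into Low Meadow tier1 at 21.
Total = 26×30 + 24×40 + 21×25 = 2265.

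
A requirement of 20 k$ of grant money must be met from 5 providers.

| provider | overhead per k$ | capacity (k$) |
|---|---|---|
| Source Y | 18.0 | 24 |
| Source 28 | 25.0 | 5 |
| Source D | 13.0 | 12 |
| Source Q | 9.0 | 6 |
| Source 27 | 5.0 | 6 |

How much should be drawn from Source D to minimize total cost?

Fill from the cheapest provider first.
Take 6 from Source 27 at 5.0 — need 14 more.
Source Q (9.0): use full 6 — 8 k$ to go.
Source D at 13.0: take 8 of its 12 — requirement met.
Source Y, Source 28: unused.

8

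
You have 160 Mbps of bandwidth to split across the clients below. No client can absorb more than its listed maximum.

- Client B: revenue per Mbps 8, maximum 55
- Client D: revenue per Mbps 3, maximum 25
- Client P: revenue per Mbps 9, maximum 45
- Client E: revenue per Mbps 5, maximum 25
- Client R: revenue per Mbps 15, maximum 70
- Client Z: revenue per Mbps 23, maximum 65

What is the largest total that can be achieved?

Order the clients by revenue per Mbps: Client Z 23 > Client R 15 > Client P 9 > Client B 8 > Client E 5 > Client D 3.
Client Z takes 65 to reach its cap of 65 → 95 left.
Client R: +70 to 70 (cap) → 25 left.
Client P has room for 45 but only 25 remain, so it gets 25.
Total = 9×25 + 15×70 + 23×65 = 2770.

2770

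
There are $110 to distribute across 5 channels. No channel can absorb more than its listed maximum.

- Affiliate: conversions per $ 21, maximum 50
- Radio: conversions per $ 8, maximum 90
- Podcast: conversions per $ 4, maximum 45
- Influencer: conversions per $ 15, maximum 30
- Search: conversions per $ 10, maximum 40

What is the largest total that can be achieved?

Highest conversions per $ first: Affiliate 21 > Influencer 15 > Search 10 > Radio 8 > Podcast 4.
Affiliate takes 50 to reach its cap of 50 → 60 left.
Influencer takes 30 to reach its cap of 30 → 30 left.
Search: +30 (room for 40) → 30. Pool exhausted.
Total = 21×50 + 15×30 + 10×30 = 1800.

1800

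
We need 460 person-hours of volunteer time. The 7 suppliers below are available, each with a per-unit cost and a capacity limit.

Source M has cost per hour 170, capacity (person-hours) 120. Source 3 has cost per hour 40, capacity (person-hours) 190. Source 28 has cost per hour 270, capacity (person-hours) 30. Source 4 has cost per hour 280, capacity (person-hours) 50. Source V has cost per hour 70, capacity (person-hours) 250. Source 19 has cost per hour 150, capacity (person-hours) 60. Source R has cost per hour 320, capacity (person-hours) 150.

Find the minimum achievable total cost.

Cheapest first:
Source 3 (40): use full 190 — 270 person-hours to go.
Source V (70): use full 250 — 20 person-hours to go.
Source 19 (150): take the remaining 20 — done.
Source M, Source 28, Source 4, Source R: unused.
Cost = 190×40 + 250×70 + 20×150 = 28100.

28100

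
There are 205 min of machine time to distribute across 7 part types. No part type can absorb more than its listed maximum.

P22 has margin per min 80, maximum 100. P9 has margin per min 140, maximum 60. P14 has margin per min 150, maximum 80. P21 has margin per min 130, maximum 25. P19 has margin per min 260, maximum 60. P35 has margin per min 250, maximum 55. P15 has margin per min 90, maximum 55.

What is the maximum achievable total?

Order the part types by margin per min: P19 260 > P35 250 > P14 150 > P9 140 > P21 130 > P15 90 > P22 80.
Give P19 60 to hit its cap of 60 → 145 left.
Give P35 55 to hit its cap of 55 → 90 left.
P14: +80 to 80 (cap) → 10 left.
P9: +10 (room for 60) → 10. Pool exhausted.
Total = 140×10 + 150×80 + 260×60 + 250×55 = 42750.

42750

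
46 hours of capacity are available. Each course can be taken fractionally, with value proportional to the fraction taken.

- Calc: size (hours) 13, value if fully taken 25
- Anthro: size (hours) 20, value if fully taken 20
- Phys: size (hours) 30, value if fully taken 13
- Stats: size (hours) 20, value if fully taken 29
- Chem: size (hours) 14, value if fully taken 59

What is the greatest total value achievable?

Sort by value density: Chem 59/14≈4.21, Calc 25/13≈1.92, Stats 29/20≈1.45, Anthro 20/20≈1, Phys 13/30≈0.433.
Chem: take in full, 14 hours for value 59 ; 32 left.
Calc: take in full, 13 hours for value 25 ; 19 left.
Only 19 hours remain; take 19/20 of Stats for value 29×19/20 = 27.55.
Total value = 111.55.

111.55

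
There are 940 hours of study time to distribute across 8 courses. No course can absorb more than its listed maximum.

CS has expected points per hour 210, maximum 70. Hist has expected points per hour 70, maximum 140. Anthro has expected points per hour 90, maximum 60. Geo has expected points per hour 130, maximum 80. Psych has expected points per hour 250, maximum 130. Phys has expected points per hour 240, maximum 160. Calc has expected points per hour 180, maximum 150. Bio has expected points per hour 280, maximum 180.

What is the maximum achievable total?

Order the courses by expected points per hour: Bio 280 > Psych 250 > Phys 240 > CS 210 > Calc 180 > Geo 130 > Anthro 90 > Hist 70.
Give Bio 180 to hit its cap of 180 → 760 left.
Psych: +130 to 130 (cap) → 630 left.
Phys: +160 to 160 (cap) → 470 left.
CS takes 70 to reach its cap of 70 → 400 left.
Calc takes 150 to reach its cap of 150 → 250 left.
Geo: +80 to 80 (cap) → 170 left.
Anthro: +60 to 60 (cap) → 110 left.
Hist has room for 140 but only 110 remain, so it gets 110.
Total = 210×70 + 70×110 + 90×60 + 130×80 + 250×130 + 240×160 + 180×150 + 280×180 = 186500.

186500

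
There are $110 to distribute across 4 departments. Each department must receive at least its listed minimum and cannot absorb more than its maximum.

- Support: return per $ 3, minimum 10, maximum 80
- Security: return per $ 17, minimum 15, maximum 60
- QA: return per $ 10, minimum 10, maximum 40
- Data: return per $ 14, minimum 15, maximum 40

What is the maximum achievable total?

Meeting every minimum uses 10+15+10+15 = 50 $, leaving 60.
Highest return per $ first: Security 17 > Data 14 > QA 10 > Support 3.
Security takes 45 more to reach its cap of 60 — 15 left.
Only 15 left; Data takes them to reach 30.
Total = 3×10 + 17×60 + 10×10 + 14×30 = 1570.

1570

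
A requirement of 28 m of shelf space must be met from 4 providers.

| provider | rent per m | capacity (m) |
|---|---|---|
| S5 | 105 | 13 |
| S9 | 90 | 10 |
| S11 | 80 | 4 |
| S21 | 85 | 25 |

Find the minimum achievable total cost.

Fill from the cheapest provider first.
Take 4 from S11 at 80 ; need 24 more.
S21 (85): take the remaining 24 ; done.
S9, S5: unused.
Cost = 4×80 + 24×85 = 2360.

2360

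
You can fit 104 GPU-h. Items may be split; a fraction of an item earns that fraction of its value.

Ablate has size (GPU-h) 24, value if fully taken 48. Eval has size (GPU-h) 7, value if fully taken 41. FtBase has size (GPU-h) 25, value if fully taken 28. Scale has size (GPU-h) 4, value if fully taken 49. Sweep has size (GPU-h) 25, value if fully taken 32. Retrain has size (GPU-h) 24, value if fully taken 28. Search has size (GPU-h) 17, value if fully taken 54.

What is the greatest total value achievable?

255.36

Rank by value-to-size ratio: Scale 49/4≈12.2, Eval 41/7≈5.86, Search 54/17≈3.18, Ablate 48/24≈2, Sweep 32/25≈1.28, Retrain 28/24≈1.17, FtBase 28/25≈1.12.
Take all of Scale (4 GPU-h, value 49) ; 100 GPU-h left.
Eval: take in full, 7 GPU-h for value 41 ; 93 left.
All 17 GPU-h of Search fit (value 54) ; 76 remain.
Take all of Ablate (24 GPU-h, value 48) ; 52 GPU-h left.
Sweep: take in full, 25 GPU-h for value 32 ; 27 left.
Retrain: take in full, 24 GPU-h for value 28 ; 3 left.
Only 3 GPU-h remain; take 3/25 of FtBase for value 28×3/25 = 3.36.
Total value = 255.36.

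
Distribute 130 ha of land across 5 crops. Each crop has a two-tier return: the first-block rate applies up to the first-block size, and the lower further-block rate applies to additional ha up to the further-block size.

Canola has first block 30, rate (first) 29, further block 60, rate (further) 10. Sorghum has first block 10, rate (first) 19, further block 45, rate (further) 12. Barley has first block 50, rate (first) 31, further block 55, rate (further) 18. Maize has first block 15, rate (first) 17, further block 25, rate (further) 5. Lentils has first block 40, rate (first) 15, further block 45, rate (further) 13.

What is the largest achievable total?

3330

Treat each block as its own option and order by rate: Barley/tier1 31 > Canola/tier1 29 > Sorghum/tier1 19 > Barley/tier2 18 > Maize/tier1 17 > Lentils/tier1 15 > Lentils/tier2 13 > Sorghum/tier2 12 > Canola/tier2 10 > Maize/tier2 5.
Barley tier1 at 31: fill all 50 → 80 left.
Canola tier1 at 29: fill all 30 → 50 left.
Sorghum tier1 at 19: fill all 10 → 40 left.
Barley tier2 at 18: only 40 left, fill 40.
Total = 31×50 + 29×30 + 19×10 + 18×40 = 3330.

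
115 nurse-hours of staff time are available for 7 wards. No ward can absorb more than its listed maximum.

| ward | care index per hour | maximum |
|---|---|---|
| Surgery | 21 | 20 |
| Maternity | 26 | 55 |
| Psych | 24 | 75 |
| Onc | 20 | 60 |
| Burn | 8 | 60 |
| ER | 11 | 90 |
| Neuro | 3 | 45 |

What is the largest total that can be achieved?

Rank by care index per hour: Maternity 26 > Psych 24 > Surgery 21 > Onc 20 > ER 11 > Burn 8 > Neuro 3.
Give Maternity 55 to hit its cap of 55 — 60 left.
Psych has room for 75 but only 60 remain, so it gets 60.
Total = 26×55 + 24×60 = 2870.

2870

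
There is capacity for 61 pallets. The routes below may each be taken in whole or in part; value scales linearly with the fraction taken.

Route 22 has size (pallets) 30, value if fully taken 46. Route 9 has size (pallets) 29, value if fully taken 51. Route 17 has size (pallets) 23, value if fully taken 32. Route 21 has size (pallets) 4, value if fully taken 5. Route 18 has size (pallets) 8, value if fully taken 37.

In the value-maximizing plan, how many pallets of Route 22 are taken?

Sort by value density: Route 18 37/8≈4.62, Route 9 51/29≈1.76, Route 22 46/30≈1.53, Route 17 32/23≈1.39, Route 21 5/4≈1.25.
Take all of Route 18 (8 pallets, value 37) → 53 pallets left.
Route 9: take in full, 29 pallets for value 51 → 24 left.
Only 24 pallets remain; take 24/30 of Route 22 for value 46×24/30 = 36.8.

24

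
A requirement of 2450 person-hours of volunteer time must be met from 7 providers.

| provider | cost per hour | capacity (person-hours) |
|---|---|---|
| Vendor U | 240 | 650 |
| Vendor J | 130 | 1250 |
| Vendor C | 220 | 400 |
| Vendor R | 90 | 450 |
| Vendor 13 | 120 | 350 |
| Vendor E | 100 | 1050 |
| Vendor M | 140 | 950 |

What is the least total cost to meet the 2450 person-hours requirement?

Use providers in increasing cost order.
Vendor R (90): use full 450 → 2000 person-hours to go.
Vendor E at 100: take all 1050 person-hours → 950 still needed.
Vendor 13 at 120: take all 350 person-hours → 600 still needed.
Take 600 from Vendor J at 130 to finish.
Vendor M, Vendor C, Vendor U: unused.
Cost = 450×90 + 1050×100 + 350×120 + 600×130 = 265500.

265500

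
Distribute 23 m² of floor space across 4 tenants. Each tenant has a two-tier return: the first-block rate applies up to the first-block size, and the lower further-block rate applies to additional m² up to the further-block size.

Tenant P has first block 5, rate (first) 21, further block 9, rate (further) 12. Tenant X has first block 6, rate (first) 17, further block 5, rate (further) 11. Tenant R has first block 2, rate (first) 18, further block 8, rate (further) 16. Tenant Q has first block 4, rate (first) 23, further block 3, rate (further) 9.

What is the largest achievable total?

Order all 8 blocks by rate: Tenant Q/tier1 23 > Tenant P/tier1 21 > Tenant R/tier1 18 > Tenant X/tier1 17 > Tenant R/tier2 16 > Tenant P/tier2 12 > Tenant X/tier2 11 > Tenant Q/tier2 9.
Tenant Q/tier1 (23): +4 → 19 left.
Tenant P tier1 at 21: fill all 5 → 14 left.
Fill Tenant R tier1 block (2 at 18) → 12 left.
Tenant X tier1 at 17: fill all 6 → 6 left.
Tenant R tier2 at 16: only 6 left, fill 6.
Total = 23×4 + 21×5 + 18×2 + 17×6 + 16×6 = 431.

431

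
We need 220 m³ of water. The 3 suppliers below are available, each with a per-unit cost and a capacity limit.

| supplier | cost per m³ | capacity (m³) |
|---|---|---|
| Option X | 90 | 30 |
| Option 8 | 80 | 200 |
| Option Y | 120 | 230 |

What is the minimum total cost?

17800

Use suppliers in increasing cost order.
Option 8 at 80: take all 200 m³ → 20 still needed.
Option X at 90: take 20 of its 30 → requirement met.
Option Y: unused.
Cost = 200×80 + 20×90 = 17800.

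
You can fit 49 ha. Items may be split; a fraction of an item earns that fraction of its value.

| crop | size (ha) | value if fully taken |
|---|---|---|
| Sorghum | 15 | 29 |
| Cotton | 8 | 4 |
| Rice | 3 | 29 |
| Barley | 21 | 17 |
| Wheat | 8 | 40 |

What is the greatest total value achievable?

Best value per unit of size first: Rice 29/3≈9.67, Wheat 40/8≈5, Sorghum 29/15≈1.93, Barley 17/21≈0.81, Cotton 4/8≈0.5.
All 3 ha of Rice fit (value 29) → 46 remain.
Wheat: take in full, 8 ha for value 40 → 38 left.
All 15 ha of Sorghum fit (value 29) → 23 remain.
Take all of Barley (21 ha, value 17) → 2 ha left.
2 ha left: a 2/8 share of Cotton gives 4×2/8 = 1.
Total value = 116.

116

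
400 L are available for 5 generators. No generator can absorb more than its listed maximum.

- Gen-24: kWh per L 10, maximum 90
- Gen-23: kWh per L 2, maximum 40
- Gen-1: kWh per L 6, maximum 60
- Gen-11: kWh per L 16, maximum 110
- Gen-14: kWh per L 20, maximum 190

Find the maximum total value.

6520

Order the generators by kWh per L: Gen-14 20 > Gen-11 16 > Gen-24 10 > Gen-1 6 > Gen-23 2.
Gen-14: +190 to 190 (cap) → 210 left.
Give Gen-11 110 to hit its cap of 110 → 100 left.
Gen-24: +90 to 90 (cap) → 10 left.
Gen-1: +10 (room for 60) → 10. Pool exhausted.
Total = 10×90 + 6×10 + 16×110 + 20×190 = 6520.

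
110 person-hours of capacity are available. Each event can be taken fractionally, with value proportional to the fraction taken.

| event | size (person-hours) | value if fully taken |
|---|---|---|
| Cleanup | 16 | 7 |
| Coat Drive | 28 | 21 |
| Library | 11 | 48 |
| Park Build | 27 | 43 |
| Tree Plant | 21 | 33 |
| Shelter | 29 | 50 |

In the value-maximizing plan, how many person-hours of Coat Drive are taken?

Best value per unit of size first: Library 48/11≈4.36, Shelter 50/29≈1.72, Park Build 43/27≈1.59, Tree Plant 33/21≈1.57, Coat Drive 21/28≈0.75, Cleanup 7/16≈0.438.
All 11 person-hours of Library fit (value 48) → 99 remain.
Shelter: take in full, 29 person-hours for value 50 → 70 left.
Take all of Park Build (27 person-hours, value 43) → 43 person-hours left.
Tree Plant: take in full, 21 person-hours for value 33 → 22 left.
Only 22 person-hours remain; take 22/28 of Coat Drive for value 21×22/28 = 16.5.

22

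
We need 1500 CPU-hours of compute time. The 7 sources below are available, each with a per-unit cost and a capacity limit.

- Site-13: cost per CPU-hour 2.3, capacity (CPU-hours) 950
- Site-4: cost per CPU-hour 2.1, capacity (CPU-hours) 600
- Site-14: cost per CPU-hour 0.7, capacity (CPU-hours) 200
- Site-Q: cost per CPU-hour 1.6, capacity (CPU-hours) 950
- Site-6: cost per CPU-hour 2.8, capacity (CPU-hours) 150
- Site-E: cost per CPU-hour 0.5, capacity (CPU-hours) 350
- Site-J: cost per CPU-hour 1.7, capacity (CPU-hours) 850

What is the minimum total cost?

Cheapest first:
Site-E (0.5): use full 350 → 1150 CPU-hours to go.
Take 200 from Site-14 at 0.7 → need 950 more.
Site-Q at 1.6: take all 950 CPU-hours → 0 still needed.
Site-J, Site-4, Site-13, Site-6: unused.
Cost = 350×0.5 + 200×0.7 + 950×1.6 = 1835.

1835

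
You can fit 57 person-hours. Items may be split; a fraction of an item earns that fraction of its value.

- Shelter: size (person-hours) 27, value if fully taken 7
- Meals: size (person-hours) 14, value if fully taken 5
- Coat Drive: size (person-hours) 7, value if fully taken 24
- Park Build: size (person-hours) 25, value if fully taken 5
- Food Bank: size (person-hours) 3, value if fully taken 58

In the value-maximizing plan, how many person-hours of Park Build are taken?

6

Sort by value density: Food Bank 58/3≈19.3, Coat Drive 24/7≈3.43, Meals 5/14≈0.357, Shelter 7/27≈0.259, Park Build 5/25≈0.2.
Take all of Food Bank (3 person-hours, value 58) — 54 person-hours left.
All 7 person-hours of Coat Drive fit (value 24) — 47 remain.
Take all of Meals (14 person-hours, value 5) — 33 person-hours left.
Take all of Shelter (27 person-hours, value 7) — 6 person-hours left.
6 person-hours left: a 6/25 share of Park Build gives 5×6/25 = 1.2.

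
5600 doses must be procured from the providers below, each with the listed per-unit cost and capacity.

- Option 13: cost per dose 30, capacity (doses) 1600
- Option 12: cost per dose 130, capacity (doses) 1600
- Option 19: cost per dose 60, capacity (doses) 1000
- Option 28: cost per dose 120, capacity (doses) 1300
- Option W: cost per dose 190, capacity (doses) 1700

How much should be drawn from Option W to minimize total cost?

Fill from the cheapest provider first.
Option 13 at 30: take all 1600 doses ; 4000 still needed.
Option 19 at 60: take all 1000 doses ; 3000 still needed.
Option 28 (120): use full 1300 ; 1700 doses to go.
Take 1600 from Option 12 at 130 ; need 100 more.
Option W (190): take the remaining 100 ; done.

100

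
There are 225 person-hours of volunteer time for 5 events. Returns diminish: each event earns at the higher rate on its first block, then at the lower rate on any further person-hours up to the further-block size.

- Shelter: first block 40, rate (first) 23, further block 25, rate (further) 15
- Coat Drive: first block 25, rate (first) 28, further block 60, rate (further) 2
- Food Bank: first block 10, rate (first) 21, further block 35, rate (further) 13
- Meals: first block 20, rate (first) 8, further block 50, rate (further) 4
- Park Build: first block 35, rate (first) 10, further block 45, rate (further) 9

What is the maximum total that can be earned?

3495

Order all 10 blocks by rate: Coat Drive/tier1 28 > Shelter/tier1 23 > Food Bank/tier1 21 > Shelter/tier2 15 > Food Bank/tier2 13 > Park Build/tier1 10 > Park Build/tier2 9 > Meals/tier1 8 > Meals/tier2 4 > Coat Drive/tier2 2.
Coat Drive/tier1 (28): +25 ; 200 left.
Shelter tier1 at 23: fill all 40 ; 160 left.
Food Bank/tier1 (21): +10 ; 150 left.
Fill Shelter tier2 block (25 at 15) ; 125 left.
Food Bank/tier2 (13): +35 ; 90 left.
Park Build tier1 at 10: fill all 35 ; 55 left.
Fill Park Build tier2 block (45 at 9) ; 10 left.
Meals tier1 at 8: only 10 left, fill 10.
Total = 28×25 + 23×40 + 21×10 + 15×25 + 13×35 + 10×35 + 9×45 + 8×10 = 3495.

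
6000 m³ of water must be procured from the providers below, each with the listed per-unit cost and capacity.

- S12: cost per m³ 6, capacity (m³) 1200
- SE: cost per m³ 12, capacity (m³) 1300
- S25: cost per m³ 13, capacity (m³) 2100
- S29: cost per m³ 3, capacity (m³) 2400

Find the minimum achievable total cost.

Cheapest first:
Take 2400 from S29 at 3 — need 3600 more.
Take 1200 from S12 at 6 — need 2400 more.
SE (12): use full 1300 — 1100 m³ to go.
S25 at 13: take 1100 of its 2100 — requirement met.
Cost = 2400×3 + 1200×6 + 1300×12 + 1100×13 = 44300.

44300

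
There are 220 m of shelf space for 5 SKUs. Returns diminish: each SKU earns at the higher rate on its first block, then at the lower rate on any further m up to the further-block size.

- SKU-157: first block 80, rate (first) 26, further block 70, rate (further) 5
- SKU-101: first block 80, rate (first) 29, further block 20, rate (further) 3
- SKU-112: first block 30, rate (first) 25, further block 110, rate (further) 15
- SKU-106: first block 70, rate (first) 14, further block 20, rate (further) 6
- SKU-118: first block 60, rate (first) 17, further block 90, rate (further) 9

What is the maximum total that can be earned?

5660

Order all 10 blocks by rate: SKU-101/tier1 29 > SKU-157/tier1 26 > SKU-112/tier1 25 > SKU-118/tier1 17 > SKU-112/tier2 15 > SKU-106/tier1 14 > SKU-118/tier2 9 > SKU-106/tier2 6 > SKU-157/tier2 5 > SKU-101/tier2 3.
Fill SKU-101 tier1 block (80 at 29) — 140 left.
Fill SKU-157 tier1 block (80 at 26) — 60 left.
Fill SKU-112 tier1 block (30 at 25) — 30 left.
30 remain; put them into SKU-118 tier1 at 17.
Total = 29×80 + 26×80 + 25×30 + 17×30 = 5660.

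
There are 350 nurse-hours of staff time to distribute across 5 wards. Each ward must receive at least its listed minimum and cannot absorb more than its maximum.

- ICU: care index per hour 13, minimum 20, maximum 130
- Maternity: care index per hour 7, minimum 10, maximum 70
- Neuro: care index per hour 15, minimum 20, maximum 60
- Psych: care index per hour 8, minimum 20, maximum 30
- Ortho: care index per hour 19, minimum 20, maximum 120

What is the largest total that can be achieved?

5180

Meeting every minimum uses 20+10+20+20+20 = 90 nurse-hours, leaving 260.
Order the wards by care index per hour: Ortho 19 > Neuro 15 > ICU 13 > Psych 8 > Maternity 7.
Ortho: +100 to 120 (cap) → 160 left.
Give Neuro 40 more to hit its cap of 60 → 120 left.
ICU: +110 to 130 (cap) → 10 left.
Psych: +10 to 30 (cap) → 0 left.
Total = 13×130 + 7×10 + 15×60 + 8×30 + 19×120 = 5180.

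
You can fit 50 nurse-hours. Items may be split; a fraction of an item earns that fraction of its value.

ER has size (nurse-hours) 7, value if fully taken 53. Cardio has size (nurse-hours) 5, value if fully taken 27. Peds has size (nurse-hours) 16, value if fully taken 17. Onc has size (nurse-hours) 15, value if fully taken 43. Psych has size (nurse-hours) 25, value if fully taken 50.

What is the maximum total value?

Rank by value-to-size ratio: ER 53/7≈7.57, Cardio 27/5≈5.4, Onc 43/15≈2.87, Psych 50/25≈2, Peds 17/16≈1.06.
All 7 nurse-hours of ER fit (value 53) → 43 remain.
Cardio: take in full, 5 nurse-hours for value 27 → 38 left.
All 15 nurse-hours of Onc fit (value 43) → 23 remain.
Fill the last 23 nurse-hours with part of Psych: 23/25 of it earns 46.
Total value = 169.

169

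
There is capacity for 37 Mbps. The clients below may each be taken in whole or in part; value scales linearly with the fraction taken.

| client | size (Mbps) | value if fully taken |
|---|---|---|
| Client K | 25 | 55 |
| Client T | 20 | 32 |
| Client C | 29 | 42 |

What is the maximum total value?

Sort by value density: Client K 55/25≈2.2, Client T 32/20≈1.6, Client C 42/29≈1.45.
Take all of Client K (25 Mbps, value 55) → 12 Mbps left.
Only 12 Mbps remain; take 12/20 of Client T for value 32×12/20 = 19.2.
Total value = 74.2.

74.2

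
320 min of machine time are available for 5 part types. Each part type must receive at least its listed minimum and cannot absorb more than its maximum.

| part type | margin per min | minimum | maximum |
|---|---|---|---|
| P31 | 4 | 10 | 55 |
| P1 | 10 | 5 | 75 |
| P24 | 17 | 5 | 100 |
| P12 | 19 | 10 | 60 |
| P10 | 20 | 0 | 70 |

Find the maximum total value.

5050

Meeting every minimum uses 10+5+5+10+0 = 30 min, leaving 290.
Rank by margin per min: P10 20 > P12 19 > P24 17 > P1 10 > P31 4.
P10 takes 70 more to reach its cap of 70 — 220 left.
P12 takes 50 more to reach its cap of 60 — 170 left.
P24 takes 95 more to reach its cap of 100 — 75 left.
P1 takes 70 more to reach its cap of 75 — 5 left.
P31: +5 (room for 45) → 15. Pool exhausted.
Total = 4×15 + 10×75 + 17×100 + 19×60 + 20×70 = 5050.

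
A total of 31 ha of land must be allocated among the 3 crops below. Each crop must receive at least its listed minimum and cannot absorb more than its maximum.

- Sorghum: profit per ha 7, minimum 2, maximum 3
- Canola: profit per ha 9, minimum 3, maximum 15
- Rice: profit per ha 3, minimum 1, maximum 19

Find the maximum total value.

Meeting every minimum uses 2+3+1 = 6 ha, leaving 25.
Rank by profit per ha: Canola 9 > Sorghum 7 > Rice 3.
Canola takes 12 more to reach its cap of 15 — 13 left.
Sorghum takes 1 more to reach its cap of 3 — 12 left.
Rice has room for 18 more but only 12 remain, so it gets 13.
Total = 7×3 + 9×15 + 3×13 = 195.

195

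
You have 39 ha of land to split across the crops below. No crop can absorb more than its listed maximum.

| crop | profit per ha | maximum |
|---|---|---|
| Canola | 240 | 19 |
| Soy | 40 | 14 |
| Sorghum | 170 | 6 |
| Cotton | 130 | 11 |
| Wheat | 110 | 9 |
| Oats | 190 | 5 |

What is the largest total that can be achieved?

7700

Order the crops by profit per ha: Canola 240 > Oats 190 > Sorghum 170 > Cotton 130 > Wheat 110 > Soy 40.
Canola: +19 to 19 (cap) ; 20 left.
Give Oats 5 to hit its cap of 5 ; 15 left.
Give Sorghum 6 to hit its cap of 6 ; 9 left.
Cotton: +9 (room for 11) → 9. Pool exhausted.
Total = 240×19 + 170×6 + 130×9 + 190×5 = 7700.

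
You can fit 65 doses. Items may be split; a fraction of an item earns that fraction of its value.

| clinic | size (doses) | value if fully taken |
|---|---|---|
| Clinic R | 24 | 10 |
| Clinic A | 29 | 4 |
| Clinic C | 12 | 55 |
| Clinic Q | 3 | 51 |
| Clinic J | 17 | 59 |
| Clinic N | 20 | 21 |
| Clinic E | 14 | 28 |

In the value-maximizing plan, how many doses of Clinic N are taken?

19

Sort by value density: Clinic Q 51/3≈17, Clinic C 55/12≈4.58, Clinic J 59/17≈3.47, Clinic E 28/14≈2, Clinic N 21/20≈1.05, Clinic R 10/24≈0.417, Clinic A 4/29≈0.138.
Take all of Clinic Q (3 doses, value 51) → 62 doses left.
Clinic C: take in full, 12 doses for value 55 → 50 left.
Take all of Clinic J (17 doses, value 59) → 33 doses left.
Take all of Clinic E (14 doses, value 28) → 19 doses left.
Fill the last 19 doses with part of Clinic N: 19/20 of it earns 19.95.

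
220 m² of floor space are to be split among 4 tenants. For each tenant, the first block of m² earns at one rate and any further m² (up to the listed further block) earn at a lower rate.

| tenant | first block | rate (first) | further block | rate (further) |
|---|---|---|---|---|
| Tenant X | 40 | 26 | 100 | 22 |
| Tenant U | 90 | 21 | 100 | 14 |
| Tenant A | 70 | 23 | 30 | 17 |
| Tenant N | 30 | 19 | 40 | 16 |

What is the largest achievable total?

Treat each block as its own option and order by rate: Tenant X/tier1 26 > Tenant A/tier1 23 > Tenant X/tier2 22 > Tenant U/tier1 21 > Tenant N/tier1 19 > Tenant A/tier2 17 > Tenant N/tier2 16 > Tenant U/tier2 14.
Tenant X tier1 at 26: fill all 40 ; 180 left.
Tenant A tier1 at 23: fill all 70 ; 110 left.
Tenant X tier2 at 22: fill all 100 ; 10 left.
Tenant U/tier1: +10 of 90 at 21; pool empty.
Total = 26×40 + 23×70 + 22×100 + 21×10 = 5060.

5060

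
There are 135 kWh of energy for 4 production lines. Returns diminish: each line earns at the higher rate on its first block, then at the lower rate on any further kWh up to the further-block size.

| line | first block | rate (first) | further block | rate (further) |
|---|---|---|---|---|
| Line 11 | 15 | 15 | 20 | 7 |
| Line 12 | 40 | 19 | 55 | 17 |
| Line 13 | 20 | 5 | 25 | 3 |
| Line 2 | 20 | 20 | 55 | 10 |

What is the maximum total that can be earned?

2370

Treat each block as its own option and order by rate: Line 2/first 20 > Line 12/first 19 > Line 12/second 17 > Line 11/first 15 > Line 2/second 10 > Line 11/second 7 > Line 13/first 5 > Line 13/second 3.
Line 2 first at 20: fill all 20 — 115 left.
Line 12/first (19): +40 — 75 left.
Line 12/second (17): +55 — 20 left.
Line 11 first at 15: fill all 15 — 5 left.
5 remain; put them into Line 2 second at 10.
Total = 20×20 + 19×40 + 17×55 + 15×15 + 10×5 = 2370.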